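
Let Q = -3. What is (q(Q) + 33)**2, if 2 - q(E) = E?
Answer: 1444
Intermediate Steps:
q(E) = 2 - E
(q(Q) + 33)**2 = ((2 - 1*(-3)) + 33)**2 = ((2 + 3) + 33)**2 = (5 + 33)**2 = 38**2 = 1444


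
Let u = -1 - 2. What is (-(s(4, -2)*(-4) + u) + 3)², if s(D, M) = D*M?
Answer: 676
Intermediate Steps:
u = -3
(-(s(4, -2)*(-4) + u) + 3)² = (-((4*(-2))*(-4) - 3) + 3)² = (-(-8*(-4) - 3) + 3)² = (-(32 - 3) + 3)² = (-1*29 + 3)² = (-29 + 3)² = (-26)² = 676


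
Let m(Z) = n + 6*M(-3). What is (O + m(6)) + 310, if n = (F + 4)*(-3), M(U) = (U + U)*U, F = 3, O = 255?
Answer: 652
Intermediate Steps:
M(U) = 2*U² (M(U) = (2*U)*U = 2*U²)
n = -21 (n = (3 + 4)*(-3) = 7*(-3) = -21)
m(Z) = 87 (m(Z) = -21 + 6*(2*(-3)²) = -21 + 6*(2*9) = -21 + 6*18 = -21 + 108 = 87)
(O + m(6)) + 310 = (255 + 87) + 310 = 342 + 310 = 652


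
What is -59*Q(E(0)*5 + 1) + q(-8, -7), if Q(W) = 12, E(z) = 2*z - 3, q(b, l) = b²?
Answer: -644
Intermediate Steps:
E(z) = -3 + 2*z
-59*Q(E(0)*5 + 1) + q(-8, -7) = -59*12 + (-8)² = -708 + 64 = -644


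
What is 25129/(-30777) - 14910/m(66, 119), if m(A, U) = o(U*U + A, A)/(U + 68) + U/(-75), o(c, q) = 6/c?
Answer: 91555068754712701/9743782176237 ≈ 9396.3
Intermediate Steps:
m(A, U) = -U/75 + 6/((68 + U)*(A + U²)) (m(A, U) = (6/(U*U + A))/(U + 68) + U/(-75) = (6/(U² + A))/(68 + U) + U*(-1/75) = (6/(A + U²))/(68 + U) - U/75 = 6/((68 + U)*(A + U²)) - U/75 = -U/75 + 6/((68 + U)*(A + U²)))
25129/(-30777) - 14910/m(66, 119) = 25129/(-30777) - 14910*75*(66 + 119²)*(68 + 119)/(450 - 1*119*(68 + 119)*(66 + 119²)) = 25129*(-1/30777) - 14910*14025*(66 + 14161)/(450 - 1*119*187*(66 + 14161)) = -25129/30777 - 14910*199533675/(450 - 1*119*187*14227) = -25129/30777 - 14910*199533675/(450 - 316593431) = -25129/30777 - 14910/((1/75)*(1/187)*(1/14227)*(-316592981)) = -25129/30777 - 14910/(-316592981/199533675) = -25129/30777 - 14910*(-199533675/316592981) = -25129/30777 + 2975047094250/316592981 = 91555068754712701/9743782176237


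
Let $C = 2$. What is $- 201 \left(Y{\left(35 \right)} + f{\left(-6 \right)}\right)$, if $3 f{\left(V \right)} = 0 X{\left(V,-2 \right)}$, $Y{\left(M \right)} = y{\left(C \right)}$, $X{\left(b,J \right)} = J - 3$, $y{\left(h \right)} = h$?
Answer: $-402$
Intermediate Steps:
$X{\left(b,J \right)} = -3 + J$ ($X{\left(b,J \right)} = J - 3 = -3 + J$)
$Y{\left(M \right)} = 2$
$f{\left(V \right)} = 0$ ($f{\left(V \right)} = \frac{0 \left(-3 - 2\right)}{3} = \frac{0 \left(-5\right)}{3} = \frac{1}{3} \cdot 0 = 0$)
$- 201 \left(Y{\left(35 \right)} + f{\left(-6 \right)}\right) = - 201 \left(2 + 0\right) = \left(-201\right) 2 = -402$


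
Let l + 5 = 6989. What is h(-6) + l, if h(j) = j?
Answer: 6978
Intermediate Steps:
l = 6984 (l = -5 + 6989 = 6984)
h(-6) + l = -6 + 6984 = 6978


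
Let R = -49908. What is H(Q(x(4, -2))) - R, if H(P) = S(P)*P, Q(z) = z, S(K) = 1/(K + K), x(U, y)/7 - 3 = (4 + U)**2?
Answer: 99817/2 ≈ 49909.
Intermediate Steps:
x(U, y) = 21 + 7*(4 + U)**2
S(K) = 1/(2*K)
H(P) = 1/2 (H(P) = (1/(2*P))*P = 1/2)
H(Q(x(4, -2))) - R = 1/2 - 1*(-49908) = 1/2 + 49908 = 99817/2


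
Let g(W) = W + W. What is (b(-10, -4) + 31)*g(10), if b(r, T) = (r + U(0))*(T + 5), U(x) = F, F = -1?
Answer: 400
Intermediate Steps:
g(W) = 2*W
U(x) = -1
b(r, T) = (-1 + r)*(5 + T) (b(r, T) = (r - 1)*(T + 5) = (-1 + r)*(5 + T))
(b(-10, -4) + 31)*g(10) = ((-5 - 1*(-4) + 5*(-10) - 4*(-10)) + 31)*(2*10) = ((-5 + 4 - 50 + 40) + 31)*20 = (-11 + 31)*20 = 20*20 = 400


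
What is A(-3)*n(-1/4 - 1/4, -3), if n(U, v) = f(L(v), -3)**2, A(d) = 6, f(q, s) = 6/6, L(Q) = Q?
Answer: 6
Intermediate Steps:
f(q, s) = 1 (f(q, s) = 6*(1/6) = 1)
n(U, v) = 1 (n(U, v) = 1**2 = 1)
A(-3)*n(-1/4 - 1/4, -3) = 6*1 = 6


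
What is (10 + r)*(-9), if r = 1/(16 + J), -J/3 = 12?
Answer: -1791/20 ≈ -89.550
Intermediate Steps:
J = -36 (J = -3*12 = -36)
r = -1/20 (r = 1/(16 - 36) = 1/(-20) = -1/20 ≈ -0.050000)
(10 + r)*(-9) = (10 - 1/20)*(-9) = (199/20)*(-9) = -1791/20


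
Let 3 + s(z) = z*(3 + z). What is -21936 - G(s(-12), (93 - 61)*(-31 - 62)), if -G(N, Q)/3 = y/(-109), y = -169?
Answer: -2390517/109 ≈ -21931.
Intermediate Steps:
s(z) = -3 + z*(3 + z)
G(N, Q) = -507/109 (G(N, Q) = -(-507)/(-109) = -(-507)*(-1)/109 = -3*169/109 = -507/109)
-21936 - G(s(-12), (93 - 61)*(-31 - 62)) = -21936 - 1*(-507/109) = -21936 + 507/109 = -2390517/109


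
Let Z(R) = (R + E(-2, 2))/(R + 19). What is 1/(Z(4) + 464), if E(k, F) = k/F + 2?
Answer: 23/10677 ≈ 0.0021542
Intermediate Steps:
E(k, F) = 2 + k/F
Z(R) = (1 + R)/(19 + R) (Z(R) = (R + (2 - 2/2))/(R + 19) = (R + (2 - 2*½))/(19 + R) = (R + (2 - 1))/(19 + R) = (R + 1)/(19 + R) = (1 + R)/(19 + R))
1/(Z(4) + 464) = 1/((1 + 4)/(19 + 4) + 464) = 1/(5/23 + 464) = 1/(10677/23) = 23/10677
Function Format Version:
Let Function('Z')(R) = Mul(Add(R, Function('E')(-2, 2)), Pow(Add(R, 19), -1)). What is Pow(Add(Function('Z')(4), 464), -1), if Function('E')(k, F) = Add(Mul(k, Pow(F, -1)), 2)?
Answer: Rational(23, 10677) ≈ 0.0021542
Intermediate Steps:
Function('E')(k, F) = Add(2, Mul(k, Pow(F, -1)))
Function('Z')(R) = Mul(Pow(Add(19, R), -1), Add(1, R)) (Function('Z')(R) = Mul(Add(R, Add(2, Mul(-2, Pow(2, -1)))), Pow(Add(R, 19), -1)) = Mul(Add(R, Add(2, Mul(-2, Rational(1, 2)))), Pow(Add(19, R), -1)) = Mul(Add(R, Add(2, -1)), Pow(Add(19, R), -1)) = Mul(Add(R, 1), Pow(Add(19, R), -1)) = Mul(Add(1, R), Pow(Add(19, R), -1)) = Mul(Pow(Add(19, R), -1), Add(1, R)))
Pow(Add(Function('Z')(4), 464), -1) = Pow(Add(Mul(Pow(Add(19, 4), -1), Add(1, 4)), 464), -1) = Pow(Add(Mul(Pow(23, -1), 5), 464), -1) = Pow(Add(Mul(Rational(1, 23), 5), 464), -1) = Pow(Add(Rational(5, 23), 464), -1) = Pow(Rational(10677, 23), -1) = Rational(23, 10677)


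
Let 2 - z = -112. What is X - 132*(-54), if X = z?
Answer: 7242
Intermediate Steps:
z = 114 (z = 2 - 1*(-112) = 2 + 112 = 114)
X = 114
X - 132*(-54) = 114 - 132*(-54) = 114 + 7128 = 7242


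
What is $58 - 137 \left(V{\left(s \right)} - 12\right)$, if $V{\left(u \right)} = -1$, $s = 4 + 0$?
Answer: $1839$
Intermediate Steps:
$s = 4$
$58 - 137 \left(V{\left(s \right)} - 12\right) = 58 - 137 \left(-1 - 12\right) = 58 - -1781 = 58 + 1781 = 1839$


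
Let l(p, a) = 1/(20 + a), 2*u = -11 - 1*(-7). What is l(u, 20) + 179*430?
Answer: 3078801/40 ≈ 76970.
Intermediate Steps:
u = -2 (u = (-11 - 1*(-7))/2 = (-11 + 7)/2 = (½)*(-4) = -2)
l(u, 20) + 179*430 = 1/(20 + 20) + 179*430 = 1/40 + 76970 = 3078801/40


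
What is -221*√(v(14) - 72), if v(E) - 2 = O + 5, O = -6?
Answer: -221*I*√71 ≈ -1862.2*I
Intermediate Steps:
v(E) = 1 (v(E) = 2 + (-6 + 5) = 2 - 1 = 1)
-221*√(v(14) - 72) = -221*√(1 - 72) = -221*I*√71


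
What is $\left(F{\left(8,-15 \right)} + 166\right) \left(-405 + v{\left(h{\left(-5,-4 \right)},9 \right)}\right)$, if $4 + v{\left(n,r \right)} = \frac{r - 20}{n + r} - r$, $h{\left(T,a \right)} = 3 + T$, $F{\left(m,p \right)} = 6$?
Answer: $- \frac{505164}{7} \approx -72166.0$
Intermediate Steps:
$v{\left(n,r \right)} = -4 - r + \frac{-20 + r}{n + r}$ ($v{\left(n,r \right)} = -4 - \left(r - \frac{r - 20}{n + r}\right) = -4 - \left(r - \frac{-20 + r}{n + r}\right) = -4 - r + \frac{-20 + r}{n + r}$)
$\left(F{\left(8,-15 \right)} + 166\right) \left(-405 + v{\left(h{\left(-5,-4 \right)},9 \right)}\right) = \left(6 + 166\right) \left(-405 + \frac{-20 - 9^{2} - 4 \left(3 - 5\right) - 27 - \left(3 - 5\right) 9}{\left(3 - 5\right) + 9}\right) = 172 \left(-405 + \frac{-20 - 81 - -8 - 27 - \left(-2\right) 9}{-2 + 9}\right) = 172 \left(-405 + \frac{-20 - 81 + 8 - 27 + 18}{7}\right) = 172 \left(-405 + \frac{1}{7} \left(-102\right)\right) = 172 \left(-405 - \frac{102}{7}\right) = 172 \left(- \frac{2937}{7}\right) = - \frac{505164}{7}$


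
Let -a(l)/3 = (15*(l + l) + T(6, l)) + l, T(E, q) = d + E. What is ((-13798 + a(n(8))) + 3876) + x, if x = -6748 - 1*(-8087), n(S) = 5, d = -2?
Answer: -9060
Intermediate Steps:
T(E, q) = -2 + E
a(l) = -12 - 93*l (a(l) = -3*((15*(l + l) + (-2 + 6)) + l) = -3*((15*(2*l) + 4) + l) = -3*((30*l + 4) + l) = -3*((4 + 30*l) + l) = -3*(4 + 31*l) = -12 - 93*l)
x = 1339 (x = -6748 + 8087 = 1339)
((-13798 + a(n(8))) + 3876) + x = ((-13798 + (-12 - 93*5)) + 3876) + 1339 = ((-13798 + (-12 - 465)) + 3876) + 1339 = ((-13798 - 477) + 3876) + 1339 = (-14275 + 3876) + 1339 = -10399 + 1339 = -9060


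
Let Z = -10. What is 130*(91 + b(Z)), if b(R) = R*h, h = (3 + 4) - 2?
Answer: 5330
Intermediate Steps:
h = 5 (h = 7 - 2 = 5)
b(R) = 5*R (b(R) = R*5 = 5*R)
130*(91 + b(Z)) = 130*(91 + 5*(-10)) = 130*(91 - 50) = 130*41 = 5330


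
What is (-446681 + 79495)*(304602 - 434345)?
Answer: 47639813198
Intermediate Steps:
(-446681 + 79495)*(304602 - 434345) = -367186*(-129743) = 47639813198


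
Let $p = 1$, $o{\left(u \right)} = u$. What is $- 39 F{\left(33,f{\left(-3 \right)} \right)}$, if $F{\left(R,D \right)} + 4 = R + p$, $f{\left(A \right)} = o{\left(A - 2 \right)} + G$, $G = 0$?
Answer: $-1170$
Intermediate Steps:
$f{\left(A \right)} = -2 + A$ ($f{\left(A \right)} = \left(A - 2\right) + 0 = \left(-2 + A\right) + 0 = -2 + A$)
$F{\left(R,D \right)} = -3 + R$ ($F{\left(R,D \right)} = -4 + \left(R + 1\right) = -4 + \left(1 + R\right) = -3 + R$)
$- 39 F{\left(33,f{\left(-3 \right)} \right)} = - 39 \left(-3 + 33\right) = \left(-39\right) 30 = -1170$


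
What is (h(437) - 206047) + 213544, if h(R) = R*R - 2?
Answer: 198464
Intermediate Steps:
h(R) = -2 + R² (h(R) = R² - 2 = -2 + R²)
(h(437) - 206047) + 213544 = ((-2 + 437²) - 206047) + 213544 = ((-2 + 190969) - 206047) + 213544 = (190967 - 206047) + 213544 = -15080 + 213544 = 198464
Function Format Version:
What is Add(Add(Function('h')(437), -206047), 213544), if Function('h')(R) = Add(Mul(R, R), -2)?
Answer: 198464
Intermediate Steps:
Function('h')(R) = Add(-2, Pow(R, 2)) (Function('h')(R) = Add(Pow(R, 2), -2) = Add(-2, Pow(R, 2)))
Add(Add(Function('h')(437), -206047), 213544) = Add(Add(Add(-2, Pow(437, 2)), -206047), 213544) = Add(Add(Add(-2, 190969), -206047), 213544) = Add(Add(190967, -206047), 213544) = Add(-15080, 213544) = 198464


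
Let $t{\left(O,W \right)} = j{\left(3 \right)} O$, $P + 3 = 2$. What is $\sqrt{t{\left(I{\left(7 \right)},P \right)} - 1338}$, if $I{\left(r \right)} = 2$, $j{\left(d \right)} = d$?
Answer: $6 i \sqrt{37} \approx 36.497 i$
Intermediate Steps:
$P = -1$ ($P = -3 + 2 = -1$)
$t{\left(O,W \right)} = 3 O$
$\sqrt{t{\left(I{\left(7 \right)},P \right)} - 1338} = \sqrt{3 \cdot 2 - 1338} = \sqrt{6 - 1338} = \sqrt{-1332} = 6 i \sqrt{37}$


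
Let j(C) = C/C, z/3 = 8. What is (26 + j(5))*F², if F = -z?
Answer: 15552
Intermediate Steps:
z = 24 (z = 3*8 = 24)
F = -24 (F = -1*24 = -24)
j(C) = 1
(26 + j(5))*F² = (26 + 1)*(-24)² = 27*576 = 15552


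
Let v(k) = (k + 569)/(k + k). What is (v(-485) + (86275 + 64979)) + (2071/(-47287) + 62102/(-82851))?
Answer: 287399228188759001/1900120989945 ≈ 1.5125e+5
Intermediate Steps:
v(k) = (569 + k)/(2*k) (v(k) = (569 + k)/((2*k)) = (569 + k)*(1/(2*k)) = (569 + k)/(2*k))
(v(-485) + (86275 + 64979)) + (2071/(-47287) + 62102/(-82851)) = ((1/2)*(569 - 485)/(-485) + (86275 + 64979)) + (2071/(-47287) + 62102/(-82851)) = ((1/2)*(-1/485)*84 + 151254) + (2071*(-1/47287) + 62102*(-1/82851)) = (-42/485 + 151254) + (-2071/47287 - 62102/82851) = 73358148/485 - 3108201695/3917775237 = 287399228188759001/1900120989945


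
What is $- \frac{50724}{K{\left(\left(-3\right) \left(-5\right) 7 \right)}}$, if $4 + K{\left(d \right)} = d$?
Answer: $- \frac{50724}{101} \approx -502.22$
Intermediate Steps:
$K{\left(d \right)} = -4 + d$
$- \frac{50724}{K{\left(\left(-3\right) \left(-5\right) 7 \right)}} = - \frac{50724}{-4 + \left(-3\right) \left(-5\right) 7} = - \frac{50724}{-4 + 15 \cdot 7} = - \frac{50724}{-4 + 105} = - \frac{50724}{101}$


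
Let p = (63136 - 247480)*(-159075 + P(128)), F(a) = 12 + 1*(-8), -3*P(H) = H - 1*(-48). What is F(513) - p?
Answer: -29335336644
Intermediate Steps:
P(H) = -16 - H/3 (P(H) = -(H - 1*(-48))/3 = -(H + 48)/3 = -(48 + H)/3 = -16 - H/3)
F(a) = 4 (F(a) = 12 - 8 = 4)
p = 29335336648 (p = (63136 - 247480)*(-159075 + (-16 - 1/3*128)) = -184344*(-159075 + (-16 - 128/3)) = -184344*(-159075 - 176/3) = -184344*(-477401/3) = 29335336648)
F(513) - p = 4 - 1*29335336648 = 4 - 29335336648 = -29335336644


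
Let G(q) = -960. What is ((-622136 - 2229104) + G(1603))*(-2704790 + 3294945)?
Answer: -1683240091000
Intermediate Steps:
((-622136 - 2229104) + G(1603))*(-2704790 + 3294945) = ((-622136 - 2229104) - 960)*(-2704790 + 3294945) = (-2851240 - 960)*590155 = -2852200*590155 = -1683240091000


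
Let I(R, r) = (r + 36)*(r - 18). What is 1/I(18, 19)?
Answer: 1/55 ≈ 0.018182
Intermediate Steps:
I(R, r) = (-18 + r)*(36 + r) (I(R, r) = (36 + r)*(-18 + r) = (-18 + r)*(36 + r))
1/I(18, 19) = 1/(-648 + 19² + 18*19) = 1/(-648 + 361 + 342) = 1/55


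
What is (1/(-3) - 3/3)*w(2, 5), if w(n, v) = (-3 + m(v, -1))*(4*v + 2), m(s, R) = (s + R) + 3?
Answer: -352/3 ≈ -117.33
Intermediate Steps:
m(s, R) = 3 + R + s (m(s, R) = (R + s) + 3 = 3 + R + s)
w(n, v) = (-1 + v)*(2 + 4*v) (w(n, v) = (-3 + (3 - 1 + v))*(4*v + 2) = (-3 + (2 + v))*(2 + 4*v) = (-1 + v)*(2 + 4*v))
(1/(-3) - 3/3)*w(2, 5) = (1/(-3) - 3/3)*(-2 - 2*5 + 4*5**2) = (1*(-1/3) - 3*1/3)*(-2 - 10 + 4*25) = (-1/3 - 1)*(-2 - 10 + 100) = -4/3*88 = -352/3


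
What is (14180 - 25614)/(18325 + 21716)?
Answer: -11434/40041 ≈ -0.28556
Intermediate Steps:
(14180 - 25614)/(18325 + 21716) = -11434/40041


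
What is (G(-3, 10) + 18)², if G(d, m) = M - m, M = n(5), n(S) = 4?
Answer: 144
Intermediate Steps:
M = 4
G(d, m) = 4 - m
(G(-3, 10) + 18)² = ((4 - 1*10) + 18)² = ((4 - 10) + 18)² = (-6 + 18)² = 12² = 144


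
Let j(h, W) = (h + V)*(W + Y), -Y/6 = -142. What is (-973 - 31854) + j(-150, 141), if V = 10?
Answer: -171847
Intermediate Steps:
Y = 852 (Y = -6*(-142) = 852)
j(h, W) = (10 + h)*(852 + W) (j(h, W) = (h + 10)*(W + 852) = (10 + h)*(852 + W))
(-973 - 31854) + j(-150, 141) = (-973 - 31854) + (8520 + 10*141 + 852*(-150) + 141*(-150)) = -32827 + (8520 + 1410 - 127800 - 21150) = -32827 - 139020 = -171847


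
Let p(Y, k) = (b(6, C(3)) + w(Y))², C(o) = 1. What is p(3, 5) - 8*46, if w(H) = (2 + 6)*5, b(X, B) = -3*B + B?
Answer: 1076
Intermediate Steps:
b(X, B) = -2*B
w(H) = 40 (w(H) = 8*5 = 40)
p(Y, k) = 1444 (p(Y, k) = (-2*1 + 40)² = (-2 + 40)² = 38² = 1444)
p(3, 5) - 8*46 = 1444 - 8*46 = 1444 - 368 = 1076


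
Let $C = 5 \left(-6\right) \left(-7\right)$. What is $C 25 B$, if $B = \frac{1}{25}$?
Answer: $210$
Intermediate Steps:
$B = \frac{1}{25} \approx 0.04$
$C = 210$ ($C = \left(-30\right) \left(-7\right) = 210$)
$C 25 B = 210 \cdot 25 \cdot \frac{1}{25} = 210 \cdot 1 = 210$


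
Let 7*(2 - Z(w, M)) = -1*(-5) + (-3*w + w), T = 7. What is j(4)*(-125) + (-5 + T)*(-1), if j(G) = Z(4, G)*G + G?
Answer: -12014/7 ≈ -1716.3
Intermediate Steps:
Z(w, M) = 9/7 + 2*w/7 (Z(w, M) = 2 - (-1*(-5) + (-3*w + w))/7 = 2 - (5 - 2*w)/7 = 2 + (-5/7 + 2*w/7) = 9/7 + 2*w/7)
j(G) = 24*G/7 (j(G) = (9/7 + (2/7)*4)*G + G = (9/7 + 8/7)*G + G = 17*G/7 + G = 24*G/7)
j(4)*(-125) + (-5 + T)*(-1) = ((24/7)*4)*(-125) + (-5 + 7)*(-1) = (96/7)*(-125) + 2*(-1) = -12000/7 - 2 = -12014/7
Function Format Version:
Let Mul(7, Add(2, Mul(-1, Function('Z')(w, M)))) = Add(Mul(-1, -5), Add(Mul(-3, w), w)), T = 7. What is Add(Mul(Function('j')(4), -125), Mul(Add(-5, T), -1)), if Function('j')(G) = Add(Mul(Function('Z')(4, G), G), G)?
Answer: Rational(-12014, 7) ≈ -1716.3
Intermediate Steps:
Function('Z')(w, M) = Add(Rational(9, 7), Mul(Rational(2, 7), w)) (Function('Z')(w, M) = Add(2, Mul(Rational(-1, 7), Add(Mul(-1, -5), Add(Mul(-3, w), w)))) = Add(2, Mul(Rational(-1, 7), Add(5, Mul(-2, w)))) = Add(2, Add(Rational(-5, 7), Mul(Rational(2, 7), w))) = Add(Rational(9, 7), Mul(Rational(2, 7), w)))
Function('j')(G) = Mul(Rational(24, 7), G) (Function('j')(G) = Add(Mul(Add(Rational(9, 7), Mul(Rational(2, 7), 4)), G), G) = Add(Mul(Add(Rational(9, 7), Rational(8, 7)), G), G) = Add(Mul(Rational(17, 7), G), G) = Mul(Rational(24, 7), G))
Add(Mul(Function('j')(4), -125), Mul(Add(-5, T), -1)) = Add(Mul(Mul(Rational(24, 7), 4), -125), Mul(Add(-5, 7), -1)) = Add(Mul(Rational(96, 7), -125), Mul(2, -1)) = Add(Rational(-12000, 7), -2) = Rational(-12014, 7)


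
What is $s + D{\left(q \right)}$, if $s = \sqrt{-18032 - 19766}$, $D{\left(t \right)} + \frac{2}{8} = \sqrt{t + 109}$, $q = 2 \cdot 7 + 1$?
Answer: $- \frac{1}{4} + 2 \sqrt{31} + i \sqrt{37798} \approx 10.886 + 194.42 i$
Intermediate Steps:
$q = 15$ ($q = 14 + 1 = 15$)
$D{\left(t \right)} = - \frac{1}{4} + \sqrt{109 + t}$ ($D{\left(t \right)} = - \frac{1}{4} + \sqrt{t + 109} = - \frac{1}{4} + \sqrt{109 + t}$)
$s = i \sqrt{37798}$ ($s = \sqrt{-37798} = i \sqrt{37798} \approx 194.42 i$)
$s + D{\left(q \right)} = i \sqrt{37798} - \left(\frac{1}{4} - \sqrt{109 + 15}\right) = i \sqrt{37798} - \left(\frac{1}{4} - \sqrt{124}\right) = i \sqrt{37798} - \left(\frac{1}{4} - 2 \sqrt{31}\right) = - \frac{1}{4} + 2 \sqrt{31} + i \sqrt{37798}$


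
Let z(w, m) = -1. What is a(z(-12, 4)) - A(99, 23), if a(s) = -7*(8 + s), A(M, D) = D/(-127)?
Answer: -6200/127 ≈ -48.819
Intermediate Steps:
A(M, D) = -D/127 (A(M, D) = D*(-1/127) = -D/127)
a(s) = -56 - 7*s
a(z(-12, 4)) - A(99, 23) = (-56 - 7*(-1)) - (-1)*23/127 = (-56 + 7) - 1*(-23/127) = -49 + 23/127 = -6200/127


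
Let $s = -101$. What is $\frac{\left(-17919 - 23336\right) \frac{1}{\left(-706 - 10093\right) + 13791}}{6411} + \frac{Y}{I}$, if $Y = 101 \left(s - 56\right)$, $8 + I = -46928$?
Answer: $\frac{37778507813}{112539104304} \approx 0.33569$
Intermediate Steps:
$I = -46936$ ($I = -8 - 46928 = -46936$)
$Y = -15857$ ($Y = 101 \left(-101 - 56\right) = 101 \left(-157\right) = -15857$)
$\frac{\left(-17919 - 23336\right) \frac{1}{\left(-706 - 10093\right) + 13791}}{6411} + \frac{Y}{I} = \frac{\left(-17919 - 23336\right) \frac{1}{\left(-706 - 10093\right) + 13791}}{6411} - \frac{15857}{-46936} = - \frac{41255}{\left(-706 - 10093\right) + 13791} \cdot \frac{1}{6411} - - \frac{15857}{46936} = - \frac{41255}{-10799 + 13791} \cdot \frac{1}{6411} + \frac{15857}{46936} = - \frac{41255}{2992} \cdot \frac{1}{6411} + \frac{15857}{46936} = \left(-41255\right) \frac{1}{2992} \cdot \frac{1}{6411} + \frac{15857}{46936} = \left(- \frac{41255}{2992}\right) \frac{1}{6411} + \frac{15857}{46936} = - \frac{41255}{19181712} + \frac{15857}{46936} = \frac{37778507813}{112539104304}$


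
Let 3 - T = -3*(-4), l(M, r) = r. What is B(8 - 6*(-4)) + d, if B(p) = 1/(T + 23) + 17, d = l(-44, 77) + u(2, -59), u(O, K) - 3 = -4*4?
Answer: 1135/14 ≈ 81.071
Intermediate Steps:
T = -9 (T = 3 - (-3)*(-4) = 3 - 1*12 = 3 - 12 = -9)
u(O, K) = -13 (u(O, K) = 3 - 4*4 = 3 - 16 = -13)
d = 64 (d = 77 - 13 = 64)
B(p) = 239/14 (B(p) = 1/(-9 + 23) + 17 = 1/14 + 17 = 239/14)
B(8 - 6*(-4)) + d = 239/14 + 64 = 1135/14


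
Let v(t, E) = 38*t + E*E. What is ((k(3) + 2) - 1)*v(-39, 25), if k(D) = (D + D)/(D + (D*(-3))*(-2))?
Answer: -7713/7 ≈ -1101.9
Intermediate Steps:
k(D) = 2/7 (k(D) = (2*D)/(D - 3*D*(-2)) = (2*D)/(D + 6*D) = (2*D)/((7*D)) = (2*D)*(1/(7*D)) = 2/7)
v(t, E) = E**2 + 38*t (v(t, E) = 38*t + E**2 = E**2 + 38*t)
((k(3) + 2) - 1)*v(-39, 25) = ((2/7 + 2) - 1)*(25**2 + 38*(-39)) = (16/7 - 1)*(625 - 1482) = (9/7)*(-857) = -7713/7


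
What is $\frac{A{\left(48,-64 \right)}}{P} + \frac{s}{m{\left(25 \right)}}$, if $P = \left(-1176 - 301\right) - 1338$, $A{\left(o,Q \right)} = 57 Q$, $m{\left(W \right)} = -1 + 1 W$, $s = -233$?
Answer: $- \frac{568343}{67560} \approx -8.4124$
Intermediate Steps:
$m{\left(W \right)} = -1 + W$
$P = -2815$ ($P = -1477 - 1338 = -2815$)
$\frac{A{\left(48,-64 \right)}}{P} + \frac{s}{m{\left(25 \right)}} = \frac{57 \left(-64\right)}{-2815} - \frac{233}{-1 + 25} = \left(-3648\right) \left(- \frac{1}{2815}\right) - \frac{233}{24} = \frac{3648}{2815} - \frac{233}{24} = - \frac{568343}{67560}$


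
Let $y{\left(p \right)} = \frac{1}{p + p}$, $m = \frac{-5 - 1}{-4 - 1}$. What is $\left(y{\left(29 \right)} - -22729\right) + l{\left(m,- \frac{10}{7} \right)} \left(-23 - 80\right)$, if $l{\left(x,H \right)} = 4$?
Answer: $\frac{1294387}{58} \approx 22317.0$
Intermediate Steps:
$m = \frac{6}{5}$ ($m = - \frac{6}{-5} = \left(-6\right) \left(- \frac{1}{5}\right) = \frac{6}{5} \approx 1.2$)
$y{\left(p \right)} = \frac{1}{2 p}$
$\left(y{\left(29 \right)} - -22729\right) + l{\left(m,- \frac{10}{7} \right)} \left(-23 - 80\right) = \left(\frac{1}{2 \cdot 29} - -22729\right) + 4 \left(-23 - 80\right) = \left(\frac{1}{2} \cdot \frac{1}{29} + 22729\right) + 4 \left(-103\right) = \left(\frac{1}{58} + 22729\right) - 412 = \frac{1318283}{58} - 412 = \frac{1294387}{58}$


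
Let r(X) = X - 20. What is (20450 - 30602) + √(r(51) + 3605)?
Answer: -10152 + 6*√101 ≈ -10092.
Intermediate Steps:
r(X) = -20 + X
(20450 - 30602) + √(r(51) + 3605) = (20450 - 30602) + √((-20 + 51) + 3605) = -10152 + √(31 + 3605) = -10152 + √3636 = -10152 + 6*√101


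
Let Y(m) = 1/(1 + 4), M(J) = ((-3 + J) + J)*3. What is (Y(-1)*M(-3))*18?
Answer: -486/5 ≈ -97.200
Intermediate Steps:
M(J) = -9 + 6*J (M(J) = (-3 + 2*J)*3 = -9 + 6*J)
Y(m) = ⅕ (Y(m) = 1/5 = ⅕)
(Y(-1)*M(-3))*18 = ((-9 + 6*(-3))/5)*18 = ((-9 - 18)/5)*18 = ((⅕)*(-27))*18 = -27/5*18 = -486/5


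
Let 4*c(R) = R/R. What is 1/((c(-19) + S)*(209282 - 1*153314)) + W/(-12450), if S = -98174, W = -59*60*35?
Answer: 4538530051357/456050840520 ≈ 9.9518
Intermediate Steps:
W = -123900 (W = -3540*35 = -123900)
c(R) = 1/4 (c(R) = (R/R)/4 = (1/4)*1 = 1/4)
1/((c(-19) + S)*(209282 - 1*153314)) + W/(-12450) = 1/((1/4 - 98174)*(209282 - 1*153314)) - 123900/(-12450) = 1/((-392695/4)*(209282 - 153314)) - 123900*(-1/12450) = -4/392695/55968 + 826/83 = -4/392695*1/55968 + 826/83 = -1/5494588440 + 826/83 = 4538530051357/456050840520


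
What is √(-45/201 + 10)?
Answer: √43885/67 ≈ 3.1267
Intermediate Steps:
√(-45/201 + 10) = √(-45*1/201 + 10) = √(-15/67 + 10) = √(655/67) = √43885/67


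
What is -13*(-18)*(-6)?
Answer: -1404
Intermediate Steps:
-13*(-18)*(-6) = 234*(-6) = -1404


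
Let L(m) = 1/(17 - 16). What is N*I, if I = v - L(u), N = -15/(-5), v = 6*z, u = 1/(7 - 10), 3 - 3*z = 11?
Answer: -51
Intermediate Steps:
z = -8/3 (z = 1 - 1/3*11 = 1 - 11/3 = -8/3 ≈ -2.6667)
u = -1/3 (u = 1/(-3) = -1/3 ≈ -0.33333)
L(m) = 1 (L(m) = 1/1 = 1)
v = -16 (v = 6*(-8/3) = -16)
N = 3 (N = -15*(-1/5) = 3)
I = -17 (I = -16 - 1*1 = -16 - 1 = -17)
N*I = 3*(-17) = -51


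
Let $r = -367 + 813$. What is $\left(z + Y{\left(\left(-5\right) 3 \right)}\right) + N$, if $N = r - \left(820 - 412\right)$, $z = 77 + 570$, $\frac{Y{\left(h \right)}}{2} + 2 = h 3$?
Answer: $591$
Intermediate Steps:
$r = 446$
$Y{\left(h \right)} = -4 + 6 h$ ($Y{\left(h \right)} = -4 + 2 h 3 = -4 + 2 \cdot 3 h = -4 + 6 h$)
$z = 647$
$N = 38$ ($N = 446 - \left(820 - 412\right) = 446 - 408 = 38$)
$\left(z + Y{\left(\left(-5\right) 3 \right)}\right) + N = \left(647 + \left(-4 + 6 \left(\left(-5\right) 3\right)\right)\right) + 38 = \left(647 + \left(-4 + 6 \left(-15\right)\right)\right) + 38 = \left(647 - 94\right) + 38 = 553 + 38 = 591$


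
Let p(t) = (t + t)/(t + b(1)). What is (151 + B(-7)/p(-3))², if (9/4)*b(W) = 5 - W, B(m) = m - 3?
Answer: 16176484/729 ≈ 22190.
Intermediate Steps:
B(m) = -3 + m
b(W) = 20/9 - 4*W/9 (b(W) = 4*(5 - W)/9 = 20/9 - 4*W/9)
p(t) = 2*t/(16/9 + t) (p(t) = (t + t)/(t + (20/9 - 4/9*1)) = (2*t)/(t + (20/9 - 4/9)) = (2*t)/(t + 16/9) = (2*t)/(16/9 + t) = 2*t/(16/9 + t))
(151 + B(-7)/p(-3))² = (151 + (-3 - 7)/((18*(-3)/(16 + 9*(-3)))))² = (151 - 10/(18*(-3)/(16 - 27)))² = (151 - 10/(18*(-3)/(-11)))² = (151 - 10/(18*(-3)*(-1/11)))² = (151 - 10/54/11)² = (151 - 10*11/54)² = (151 - 55/27)² = (4022/27)² = 16176484/729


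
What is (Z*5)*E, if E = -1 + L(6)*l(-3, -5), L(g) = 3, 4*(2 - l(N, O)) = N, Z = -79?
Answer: -11455/4 ≈ -2863.8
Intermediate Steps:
l(N, O) = 2 - N/4
E = 29/4 (E = -1 + 3*(2 - 1/4*(-3)) = -1 + 3*(2 + 3/4) = -1 + 3*(11/4) = -1 + 33/4 = 29/4 ≈ 7.2500)
(Z*5)*E = -79*5*(29/4) = -395*29/4 = -11455/4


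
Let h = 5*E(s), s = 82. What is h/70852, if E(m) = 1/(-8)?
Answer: -5/566816 ≈ -8.8212e-6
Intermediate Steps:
E(m) = -1/8
h = -5/8 (h = 5*(-1/8) = -5/8 ≈ -0.62500)
h/70852 = -5/8/70852 = -5/8*1/70852 = -5/566816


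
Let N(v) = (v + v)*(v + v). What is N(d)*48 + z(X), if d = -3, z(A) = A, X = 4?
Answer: 1732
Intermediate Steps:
N(v) = 4*v**2 (N(v) = (2*v)*(2*v) = 4*v**2)
N(d)*48 + z(X) = (4*(-3)**2)*48 + 4 = (4*9)*48 + 4 = 36*48 + 4 = 1728 + 4 = 1732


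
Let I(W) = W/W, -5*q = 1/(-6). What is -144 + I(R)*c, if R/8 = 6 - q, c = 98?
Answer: -46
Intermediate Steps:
q = 1/30 (q = -⅕/(-6) = -⅕*(-⅙) = 1/30 ≈ 0.033333)
R = 716/15 (R = 8*(6 - 1*1/30) = 8*(6 - 1/30) = 8*(179/30) = 716/15 ≈ 47.733)
I(W) = 1
-144 + I(R)*c = -144 + 1*98 = -144 + 98 = -46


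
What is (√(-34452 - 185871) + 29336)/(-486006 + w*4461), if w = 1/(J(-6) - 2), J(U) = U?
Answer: -234688/3892509 - 2168*I*√3/3892509 ≈ -0.060292 - 0.0009647*I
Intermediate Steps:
w = -⅛ (w = 1/(-6 - 2) = 1/(-8) = -⅛ ≈ -0.12500)
(√(-34452 - 185871) + 29336)/(-486006 + w*4461) = (√(-34452 - 185871) + 29336)/(-486006 - ⅛*4461) = (√(-220323) + 29336)/(-486006 - 4461/8) = (271*I*√3 + 29336)/(-3892509/8) = (29336 + 271*I*√3)*(-8/3892509) = -234688/3892509 - 2168*I*√3/3892509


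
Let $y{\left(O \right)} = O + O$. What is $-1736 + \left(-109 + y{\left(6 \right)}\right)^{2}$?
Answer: $7673$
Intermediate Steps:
$y{\left(O \right)} = 2 O$
$-1736 + \left(-109 + y{\left(6 \right)}\right)^{2} = -1736 + \left(-109 + 2 \cdot 6\right)^{2} = -1736 + \left(-109 + 12\right)^{2} = -1736 + \left(-97\right)^{2} = -1736 + 9409 = 7673$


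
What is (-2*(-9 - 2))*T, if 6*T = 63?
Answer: 231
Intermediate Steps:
T = 21/2 (T = (⅙)*63 = 21/2 ≈ 10.500)
(-2*(-9 - 2))*T = -2*(-9 - 2)*(21/2) = -2*(-11)*(21/2) = 22*(21/2) = 231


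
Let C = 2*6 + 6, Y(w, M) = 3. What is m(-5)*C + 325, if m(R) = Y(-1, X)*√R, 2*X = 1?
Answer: 325 + 54*I*√5 ≈ 325.0 + 120.75*I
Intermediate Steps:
X = ½ (X = (½)*1 = ½ ≈ 0.50000)
C = 18 (C = 12 + 6 = 18)
m(R) = 3*√R
m(-5)*C + 325 = (3*√(-5))*18 + 325 = (3*(I*√5))*18 + 325 = (3*I*√5)*18 + 325 = 54*I*√5 + 325 = 325 + 54*I*√5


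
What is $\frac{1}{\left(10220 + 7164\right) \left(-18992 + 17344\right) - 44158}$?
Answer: $- \frac{1}{28692990} \approx -3.4852 \cdot 10^{-8}$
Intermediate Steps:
$\frac{1}{\left(10220 + 7164\right) \left(-18992 + 17344\right) - 44158} = \frac{1}{17384 \left(-1648\right) - 44158} = \frac{1}{-28648832 - 44158} = \frac{1}{-28692990} = - \frac{1}{28692990}$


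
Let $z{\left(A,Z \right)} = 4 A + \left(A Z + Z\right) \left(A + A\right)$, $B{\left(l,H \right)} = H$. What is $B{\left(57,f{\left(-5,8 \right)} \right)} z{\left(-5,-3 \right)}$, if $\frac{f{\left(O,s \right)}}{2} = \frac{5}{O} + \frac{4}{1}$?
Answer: $-840$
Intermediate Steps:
$f{\left(O,s \right)} = 8 + \frac{10}{O}$ ($f{\left(O,s \right)} = 2 \left(\frac{5}{O} + \frac{4}{1}\right) = 2 \left(\frac{5}{O} + 4 \cdot 1\right) = 2 \left(\frac{5}{O} + 4\right) = 2 \left(4 + \frac{5}{O}\right) = 8 + \frac{10}{O}$)
$z{\left(A,Z \right)} = 4 A + 2 A \left(Z + A Z\right)$ ($z{\left(A,Z \right)} = 4 A + \left(Z + A Z\right) 2 A = 4 A + 2 A \left(Z + A Z\right)$)
$B{\left(57,f{\left(-5,8 \right)} \right)} z{\left(-5,-3 \right)} = \left(8 + \frac{10}{-5}\right) 2 \left(-5\right) \left(2 - 3 - -15\right) = \left(8 + 10 \left(- \frac{1}{5}\right)\right) 2 \left(-5\right) \left(2 - 3 + 15\right) = \left(8 - 2\right) 2 \left(-5\right) 14 = 6 \left(-140\right) = -840$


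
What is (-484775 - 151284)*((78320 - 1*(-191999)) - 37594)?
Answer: -148026830775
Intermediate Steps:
(-484775 - 151284)*((78320 - 1*(-191999)) - 37594) = -636059*((78320 + 191999) - 37594) = -636059*(270319 - 37594) = -636059*232725 = -148026830775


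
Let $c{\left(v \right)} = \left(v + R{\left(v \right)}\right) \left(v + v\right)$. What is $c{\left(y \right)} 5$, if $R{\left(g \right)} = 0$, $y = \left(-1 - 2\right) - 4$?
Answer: $490$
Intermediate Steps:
$y = -7$ ($y = -3 - 4 = -7$)
$c{\left(v \right)} = 2 v^{2}$ ($c{\left(v \right)} = \left(v + 0\right) \left(v + v\right) = v 2 v = 2 v^{2}$)
$c{\left(y \right)} 5 = 2 \left(-7\right)^{2} \cdot 5 = 2 \cdot 49 \cdot 5 = 98 \cdot 5 = 490$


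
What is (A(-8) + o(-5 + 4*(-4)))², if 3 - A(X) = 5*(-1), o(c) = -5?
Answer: 9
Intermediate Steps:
A(X) = 8 (A(X) = 3 - 5*(-1) = 3 - 1*(-5) = 3 + 5 = 8)
(A(-8) + o(-5 + 4*(-4)))² = (8 - 5)² = 3² = 9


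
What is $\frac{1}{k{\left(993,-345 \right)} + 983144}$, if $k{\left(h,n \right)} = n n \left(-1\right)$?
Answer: $\frac{1}{864119} \approx 1.1572 \cdot 10^{-6}$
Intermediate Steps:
$k{\left(h,n \right)} = - n^{2}$ ($k{\left(h,n \right)} = n^{2} \left(-1\right) = - n^{2}$)
$\frac{1}{k{\left(993,-345 \right)} + 983144} = \frac{1}{- \left(-345\right)^{2} + 983144} = \frac{1}{\left(-1\right) 119025 + 983144} = \frac{1}{-119025 + 983144} = \frac{1}{864119}$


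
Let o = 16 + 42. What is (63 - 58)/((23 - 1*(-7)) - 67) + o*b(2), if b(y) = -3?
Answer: -6443/37 ≈ -174.14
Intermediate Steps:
o = 58
(63 - 58)/((23 - 1*(-7)) - 67) + o*b(2) = (63 - 58)/((23 - 1*(-7)) - 67) + 58*(-3) = 5/((23 + 7) - 67) - 174 = 5/(30 - 67) - 174 = 5/(-37) - 174 = 5*(-1/37) - 174 = -5/37 - 174 = -6443/37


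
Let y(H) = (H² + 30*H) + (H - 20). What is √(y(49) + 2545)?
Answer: √6445 ≈ 80.281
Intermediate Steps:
y(H) = -20 + H² + 31*H (y(H) = (H² + 30*H) + (-20 + H) = -20 + H² + 31*H)
√(y(49) + 2545) = √((-20 + 49² + 31*49) + 2545) = √((-20 + 2401 + 1519) + 2545) = √(3900 + 2545) = √6445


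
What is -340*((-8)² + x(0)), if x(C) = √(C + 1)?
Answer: -22100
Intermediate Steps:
x(C) = √(1 + C)
-340*((-8)² + x(0)) = -340*((-8)² + √(1 + 0)) = -340*(64 + √1) = -340*(64 + 1) = -340*65 = -22100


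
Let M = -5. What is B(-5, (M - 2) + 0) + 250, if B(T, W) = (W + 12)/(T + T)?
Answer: 499/2 ≈ 249.50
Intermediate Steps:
B(T, W) = (12 + W)/(2*T) (B(T, W) = (12 + W)/((2*T)) = (12 + W)*(1/(2*T)) = (12 + W)/(2*T))
B(-5, (M - 2) + 0) + 250 = (1/2)*(12 + ((-5 - 2) + 0))/(-5) + 250 = (1/2)*(-1/5)*(12 + (-7 + 0)) + 250 = (1/2)*(-1/5)*(12 - 7) + 250 = (1/2)*(-1/5)*5 + 250 = -1/2 + 250 = 499/2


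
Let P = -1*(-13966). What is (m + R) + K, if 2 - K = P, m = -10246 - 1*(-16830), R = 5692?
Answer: -1688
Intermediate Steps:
P = 13966
m = 6584 (m = -10246 + 16830 = 6584)
K = -13964 (K = 2 - 1*13966 = 2 - 13966 = -13964)
(m + R) + K = (6584 + 5692) - 13964 = 12276 - 13964 = -1688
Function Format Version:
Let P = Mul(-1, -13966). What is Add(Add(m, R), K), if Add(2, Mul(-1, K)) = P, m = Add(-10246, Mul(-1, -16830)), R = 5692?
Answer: -1688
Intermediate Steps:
P = 13966
m = 6584 (m = Add(-10246, 16830) = 6584)
K = -13964 (K = Add(2, Mul(-1, 13966)) = Add(2, -13966) = -13964)
Add(Add(m, R), K) = Add(Add(6584, 5692), -13964) = Add(12276, -13964) = -1688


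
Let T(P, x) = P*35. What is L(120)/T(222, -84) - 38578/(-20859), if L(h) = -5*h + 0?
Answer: 9574522/5402481 ≈ 1.7722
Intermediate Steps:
T(P, x) = 35*P
L(h) = -5*h
L(120)/T(222, -84) - 38578/(-20859) = (-5*120)/((35*222)) - 38578/(-20859) = -600/7770 - 38578*(-1/20859) = -600*1/7770 + 38578/20859 = -20/259 + 38578/20859 = 9574522/5402481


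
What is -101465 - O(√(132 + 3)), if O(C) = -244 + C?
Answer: -101221 - 3*√15 ≈ -1.0123e+5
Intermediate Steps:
-101465 - O(√(132 + 3)) = -101465 - (-244 + √(132 + 3)) = -101465 - (-244 + √135) = -101465 - (-244 + 3*√15) = -101465 + (244 - 3*√15) = -101221 - 3*√15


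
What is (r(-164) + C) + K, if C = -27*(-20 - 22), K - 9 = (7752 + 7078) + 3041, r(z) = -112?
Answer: 18902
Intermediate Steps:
K = 17880 (K = 9 + ((7752 + 7078) + 3041) = 9 + (14830 + 3041) = 9 + 17871 = 17880)
C = 1134 (C = -27*(-42) = 1134)
(r(-164) + C) + K = (-112 + 1134) + 17880 = 1022 + 17880 = 18902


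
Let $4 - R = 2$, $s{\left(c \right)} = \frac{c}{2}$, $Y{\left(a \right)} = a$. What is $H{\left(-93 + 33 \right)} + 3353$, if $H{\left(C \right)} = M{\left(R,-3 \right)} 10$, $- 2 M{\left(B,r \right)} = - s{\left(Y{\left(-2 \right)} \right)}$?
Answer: $3348$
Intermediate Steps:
$s{\left(c \right)} = \frac{c}{2}$ ($s{\left(c \right)} = c \frac{1}{2} = \frac{c}{2}$)
$R = 2$ ($R = 4 - 2 = 2$)
$M{\left(B,r \right)} = - \frac{1}{2}$ ($M{\left(B,r \right)} = - \frac{\left(-1\right) \frac{1}{2} \left(-2\right)}{2} = - \frac{\left(-1\right) \left(-1\right)}{2} = \left(- \frac{1}{2}\right) 1 = - \frac{1}{2}$)
$H{\left(C \right)} = -5$ ($H{\left(C \right)} = \left(- \frac{1}{2}\right) 10 = -5$)
$H{\left(-93 + 33 \right)} + 3353 = -5 + 3353 = 3348$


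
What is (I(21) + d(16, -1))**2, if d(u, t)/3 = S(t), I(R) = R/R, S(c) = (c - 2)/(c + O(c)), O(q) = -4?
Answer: 196/25 ≈ 7.8400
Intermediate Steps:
S(c) = (-2 + c)/(-4 + c) (S(c) = (c - 2)/(c - 4) = (-2 + c)/(-4 + c))
I(R) = 1
d(u, t) = 3*(-2 + t)/(-4 + t) (d(u, t) = 3*((-2 + t)/(-4 + t)) = 3*(-2 + t)/(-4 + t))
(I(21) + d(16, -1))**2 = (1 + 3*(-2 - 1)/(-4 - 1))**2 = (1 + 3*(-3)/(-5))**2 = (1 + 3*(-1/5)*(-3))**2 = (1 + 9/5)**2 = (14/5)**2 = 196/25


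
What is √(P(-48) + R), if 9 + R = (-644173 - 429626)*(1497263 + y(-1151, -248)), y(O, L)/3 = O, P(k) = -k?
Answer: I*√1604051684151 ≈ 1.2665e+6*I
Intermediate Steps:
y(O, L) = 3*O
R = -1604051684199 (R = -9 + (-644173 - 429626)*(1497263 + 3*(-1151)) = -9 - 1073799*(1497263 - 3453) = -9 - 1073799*1493810 = -9 - 1604051684190 = -1604051684199)
√(P(-48) + R) = √(-1*(-48) - 1604051684199) = √(48 - 1604051684199) = √(-1604051684151) = I*√1604051684151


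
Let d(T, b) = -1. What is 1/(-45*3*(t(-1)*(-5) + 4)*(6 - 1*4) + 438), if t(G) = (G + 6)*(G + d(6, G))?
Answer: -1/14142 ≈ -7.0711e-5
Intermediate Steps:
t(G) = (-1 + G)*(6 + G) (t(G) = (G + 6)*(G - 1) = (6 + G)*(-1 + G) = (-1 + G)*(6 + G))
1/(-45*3*(t(-1)*(-5) + 4)*(6 - 1*4) + 438) = 1/(-45*3*((-6 + (-1)² + 5*(-1))*(-5) + 4)*(6 - 1*4) + 438) = 1/(-45*3*((-6 + 1 - 5)*(-5) + 4)*(6 - 4) + 438) = 1/(-45*3*(-10*(-5) + 4)*2 + 438) = 1/(-45*3*(50 + 4)*2 + 438) = 1/(-45*3*54*2 + 438) = 1/(-7290*2 + 438) = 1/(-45*324 + 438) = 1/(-14580 + 438) = 1/(-14142) = -1/14142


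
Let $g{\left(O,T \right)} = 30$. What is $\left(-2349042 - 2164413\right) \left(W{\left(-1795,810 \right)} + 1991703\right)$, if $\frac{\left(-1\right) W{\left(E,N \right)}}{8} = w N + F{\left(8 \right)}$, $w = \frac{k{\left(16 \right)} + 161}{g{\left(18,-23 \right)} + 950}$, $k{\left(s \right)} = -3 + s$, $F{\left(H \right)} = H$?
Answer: $- \frac{440215026595425}{49} \approx -8.984 \cdot 10^{12}$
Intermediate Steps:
$w = \frac{87}{490}$ ($w = \frac{\left(-3 + 16\right) + 161}{30 + 950} = \frac{13 + 161}{980} = 174 \cdot \frac{1}{980} = \frac{87}{490} \approx 0.17755$)
$W{\left(E,N \right)} = -64 - \frac{348 N}{245}$ ($W{\left(E,N \right)} = - 8 \left(\frac{87 N}{490} + 8\right) = - 8 \left(8 + \frac{87 N}{490}\right) = -64 - \frac{348 N}{245}$)
$\left(-2349042 - 2164413\right) \left(W{\left(-1795,810 \right)} + 1991703\right) = \left(-2349042 - 2164413\right) \left(\left(-64 - \frac{56376}{49}\right) + 1991703\right) = - 4513455 \left(\left(-64 - \frac{56376}{49}\right) + 1991703\right) = - 4513455 \left(- \frac{59512}{49} + 1991703\right) = \left(-4513455\right) \frac{97533935}{49} = - \frac{440215026595425}{49}$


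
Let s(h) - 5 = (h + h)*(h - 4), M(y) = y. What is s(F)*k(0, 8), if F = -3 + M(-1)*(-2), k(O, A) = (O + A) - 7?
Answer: 15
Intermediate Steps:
k(O, A) = -7 + A + O (k(O, A) = (A + O) - 7 = -7 + A + O)
F = -1 (F = -3 - 1*(-2) = -3 + 2 = -1)
s(h) = 5 + 2*h*(-4 + h) (s(h) = 5 + (h + h)*(h - 4) = 5 + (2*h)*(-4 + h) = 5 + 2*h*(-4 + h))
s(F)*k(0, 8) = (5 - 8*(-1) + 2*(-1)²)*(-7 + 8 + 0) = (5 + 8 + 2*1)*1 = (5 + 8 + 2)*1 = 15*1 = 15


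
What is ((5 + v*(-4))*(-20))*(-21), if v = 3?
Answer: -2940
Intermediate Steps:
((5 + v*(-4))*(-20))*(-21) = ((5 + 3*(-4))*(-20))*(-21) = ((5 - 12)*(-20))*(-21) = -7*(-20)*(-21) = 140*(-21) = -2940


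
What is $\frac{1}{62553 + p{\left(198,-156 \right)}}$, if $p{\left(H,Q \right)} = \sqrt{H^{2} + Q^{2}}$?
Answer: $\frac{20851}{1304271423} - \frac{2 \sqrt{1765}}{1304271423} \approx 1.5922 \cdot 10^{-5}$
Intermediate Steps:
$\frac{1}{62553 + p{\left(198,-156 \right)}} = \frac{1}{62553 + \sqrt{198^{2} + \left(-156\right)^{2}}} = \frac{1}{62553 + \sqrt{39204 + 24336}} = \frac{1}{62553 + \sqrt{63540}} = \frac{1}{62553 + 6 \sqrt{1765}}$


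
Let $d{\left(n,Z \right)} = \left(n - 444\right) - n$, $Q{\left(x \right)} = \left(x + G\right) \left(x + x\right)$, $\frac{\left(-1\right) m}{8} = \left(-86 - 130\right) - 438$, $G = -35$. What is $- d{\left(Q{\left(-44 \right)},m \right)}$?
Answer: $444$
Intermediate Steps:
$m = 5232$ ($m = - 8 \left(\left(-86 - 130\right) - 438\right) = - 8 \left(-216 - 438\right) = \left(-8\right) \left(-654\right) = 5232$)
$Q{\left(x \right)} = 2 x \left(-35 + x\right)$ ($Q{\left(x \right)} = \left(x - 35\right) \left(x + x\right) = \left(-35 + x\right) 2 x = 2 x \left(-35 + x\right)$)
$d{\left(n,Z \right)} = -444$ ($d{\left(n,Z \right)} = \left(-444 + n\right) - n = -444$)
$- d{\left(Q{\left(-44 \right)},m \right)} = \left(-1\right) \left(-444\right) = 444$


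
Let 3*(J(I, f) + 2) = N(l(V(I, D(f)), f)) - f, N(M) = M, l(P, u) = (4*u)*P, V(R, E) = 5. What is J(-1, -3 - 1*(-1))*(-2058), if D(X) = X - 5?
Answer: 30184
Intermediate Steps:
D(X) = -5 + X
l(P, u) = 4*P*u
J(I, f) = -2 + 19*f/3 (J(I, f) = -2 + (4*5*f - f)/3 = -2 + (20*f - f)/3 = -2 + (19*f)/3 = -2 + 19*f/3)
J(-1, -3 - 1*(-1))*(-2058) = (-2 + 19*(-3 - 1*(-1))/3)*(-2058) = (-2 + 19*(-3 + 1)/3)*(-2058) = (-2 + (19/3)*(-2))*(-2058) = (-2 - 38/3)*(-2058) = -44/3*(-2058) = 30184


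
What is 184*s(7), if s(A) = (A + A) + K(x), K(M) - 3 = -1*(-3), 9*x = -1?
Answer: 3680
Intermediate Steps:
x = -1/9 (x = (1/9)*(-1) = -1/9 ≈ -0.11111)
K(M) = 6 (K(M) = 3 - 1*(-3) = 3 + 3 = 6)
s(A) = 6 + 2*A (s(A) = (A + A) + 6 = 2*A + 6 = 6 + 2*A)
184*s(7) = 184*(6 + 2*7) = 184*(6 + 14) = 184*20 = 3680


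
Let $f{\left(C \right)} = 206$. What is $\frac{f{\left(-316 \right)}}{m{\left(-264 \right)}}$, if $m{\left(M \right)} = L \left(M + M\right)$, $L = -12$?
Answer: $\frac{103}{3168} \approx 0.032513$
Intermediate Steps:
$m{\left(M \right)} = - 24 M$ ($m{\left(M \right)} = - 12 \left(M + M\right) = - 12 \cdot 2 M = - 24 M$)
$\frac{f{\left(-316 \right)}}{m{\left(-264 \right)}} = \frac{206}{\left(-24\right) \left(-264\right)} = \frac{206}{6336} = 206 \cdot \frac{1}{6336} = \frac{103}{3168}$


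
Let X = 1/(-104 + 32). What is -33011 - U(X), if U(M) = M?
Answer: -2376791/72 ≈ -33011.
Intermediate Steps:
X = -1/72 (X = 1/(-72) = -1/72 ≈ -0.013889)
-33011 - U(X) = -33011 - 1*(-1/72) = -33011 + 1/72 = -2376791/72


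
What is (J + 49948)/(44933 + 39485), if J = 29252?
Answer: 39600/42209 ≈ 0.93819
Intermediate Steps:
(J + 49948)/(44933 + 39485) = (29252 + 49948)/(44933 + 39485) = 79200/84418 = 79200*(1/84418) = 39600/42209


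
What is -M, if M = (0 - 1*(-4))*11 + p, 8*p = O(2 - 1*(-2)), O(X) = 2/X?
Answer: -705/16 ≈ -44.063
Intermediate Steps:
p = 1/16 (p = (2/(2 - 1*(-2)))/8 = (2/(2 + 2))/8 = (2/4)/8 = (2*(¼))/8 = (⅛)*(½) = 1/16 ≈ 0.062500)
M = 705/16 (M = (0 - 1*(-4))*11 + 1/16 = (0 + 4)*11 + 1/16 = 4*11 + 1/16 = 44 + 1/16 = 705/16 ≈ 44.063)
-M = -1*705/16 = -705/16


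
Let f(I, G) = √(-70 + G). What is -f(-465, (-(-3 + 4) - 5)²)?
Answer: -I*√34 ≈ -5.8309*I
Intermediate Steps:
-f(-465, (-(-3 + 4) - 5)²) = -√(-70 + (-(-3 + 4) - 5)²) = -√(-70 + (-1*1 - 5)²) = -√(-70 + (-1 - 5)²) = -√(-70 + (-6)²) = -√(-70 + 36) = -√(-34) = -I*√34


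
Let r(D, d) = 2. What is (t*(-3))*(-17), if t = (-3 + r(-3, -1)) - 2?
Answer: -153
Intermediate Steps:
t = -3 (t = (-3 + 2) - 2 = -1 - 2 = -3)
(t*(-3))*(-17) = -3*(-3)*(-17) = 9*(-17) = -153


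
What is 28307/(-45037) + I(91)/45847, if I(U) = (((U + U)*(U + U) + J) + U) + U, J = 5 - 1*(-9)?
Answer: 202841811/2064811339 ≈ 0.098238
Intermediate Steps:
J = 14 (J = 5 + 9 = 14)
I(U) = 14 + 2*U + 4*U² (I(U) = (((U + U)*(U + U) + 14) + U) + U = (((2*U)*(2*U) + 14) + U) + U = ((4*U² + 14) + U) + U = ((14 + 4*U²) + U) + U = (14 + U + 4*U²) + U = 14 + 2*U + 4*U²)
28307/(-45037) + I(91)/45847 = 28307/(-45037) + (14 + 2*91 + 4*91²)/45847 = 28307*(-1/45037) + (14 + 182 + 4*8281)*(1/45847) = -28307/45037 + (14 + 182 + 33124)*(1/45847) = -28307/45037 + 33320*(1/45847) = -28307/45037 + 33320/45847 = 202841811/2064811339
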